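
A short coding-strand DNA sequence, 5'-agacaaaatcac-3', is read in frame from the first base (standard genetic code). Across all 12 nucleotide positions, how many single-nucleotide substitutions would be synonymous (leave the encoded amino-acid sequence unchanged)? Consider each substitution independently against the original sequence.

Codon 1 (AGA, Arg): 2 synonymous substitutions.
Codon 2 (CAA, Gln): 1 synonymous substitution.
Codon 3 (AAT, Asn): 1 synonymous substitution.
Codon 4 (CAC, His): 1 synonymous substitution.
Total: 2 + 1 + 1 + 1 = 5.

5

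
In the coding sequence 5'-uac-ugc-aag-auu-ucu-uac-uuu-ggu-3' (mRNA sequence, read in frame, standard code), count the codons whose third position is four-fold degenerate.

Codon 1 UAC (Tyr): third position 2-fold.
Codon 2 UGC (Cys): third position 2-fold.
Codon 3 AAG (Lys): third position 2-fold.
Codon 4 AUU (Ile): third position 3-fold.
Codon 5 UCU (Ser): third position 4-fold.
Codon 6 UAC (Tyr): third position 2-fold.
Codon 7 UUU (Phe): third position 2-fold.
Codon 8 GGU (Gly): third position 4-fold.
Four-fold degenerate third positions: 2.

2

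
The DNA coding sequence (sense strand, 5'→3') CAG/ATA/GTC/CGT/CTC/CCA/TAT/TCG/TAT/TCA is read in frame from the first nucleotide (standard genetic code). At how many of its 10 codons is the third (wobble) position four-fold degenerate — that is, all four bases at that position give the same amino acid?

Codon 1 CAG (Gln): third position 2-fold.
Codon 2 ATA (Ile): third position 3-fold.
Codon 3 GTC (Val): third position 4-fold.
Codon 4 CGT (Arg): third position 4-fold.
Codon 5 CTC (Leu): third position 4-fold.
Codon 6 CCA (Pro): third position 4-fold.
Codon 7 TAT (Tyr): third position 2-fold.
Codon 8 TCG (Ser): third position 4-fold.
Codon 9 TAT (Tyr): third position 2-fold.
Codon 10 TCA (Ser): third position 4-fold.
Four-fold degenerate third positions: 6.

6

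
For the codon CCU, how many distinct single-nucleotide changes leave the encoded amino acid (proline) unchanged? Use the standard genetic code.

Position 1: none → 0 synonymous.
Position 2: none → 0 synonymous.
Position 3: CCC, CCA, CCG → 3 synonymous.
Total: 0 + 0 + 3 = 3.

3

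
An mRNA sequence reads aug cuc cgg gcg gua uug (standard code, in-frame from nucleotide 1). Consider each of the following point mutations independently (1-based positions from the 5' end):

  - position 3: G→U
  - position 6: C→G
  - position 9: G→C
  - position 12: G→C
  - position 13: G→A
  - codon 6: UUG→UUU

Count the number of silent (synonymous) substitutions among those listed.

3

Codon 1: AUG (Met) → AUU (Ile) — missense.
Codon 2: CUC (Leu) → CUG (Leu) — synonymous.
Codon 3: CGG (Arg) → CGC (Arg) — synonymous.
Codon 4: GCG (Ala) → GCC (Ala) — synonymous.
Codon 5: GUA (Val) → AUA (Ile) — missense.
Codon 6: UUG (Leu) → UUU (Phe) — missense.
Synonymous: 3 of 6.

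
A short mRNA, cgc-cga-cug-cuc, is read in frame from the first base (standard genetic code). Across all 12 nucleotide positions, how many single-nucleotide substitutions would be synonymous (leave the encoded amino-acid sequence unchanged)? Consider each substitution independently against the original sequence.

14

Codon 1 (CGC, Arg): 3 synonymous substitutions.
Codon 2 (CGA, Arg): 4 synonymous substitutions.
Codon 3 (CUG, Leu): 4 synonymous substitutions.
Codon 4 (CUC, Leu): 3 synonymous substitutions.
Total: 3 + 4 + 4 + 3 = 14.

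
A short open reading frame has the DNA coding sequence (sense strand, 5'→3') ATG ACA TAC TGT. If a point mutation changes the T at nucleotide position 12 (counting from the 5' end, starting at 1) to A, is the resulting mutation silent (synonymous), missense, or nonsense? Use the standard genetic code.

Position 12 falls in codon 4: TGT → Cys.
After the substitution the codon is TGA → Stop.
The new codon is a stop codon, so this is a nonsense mutation.

nonsense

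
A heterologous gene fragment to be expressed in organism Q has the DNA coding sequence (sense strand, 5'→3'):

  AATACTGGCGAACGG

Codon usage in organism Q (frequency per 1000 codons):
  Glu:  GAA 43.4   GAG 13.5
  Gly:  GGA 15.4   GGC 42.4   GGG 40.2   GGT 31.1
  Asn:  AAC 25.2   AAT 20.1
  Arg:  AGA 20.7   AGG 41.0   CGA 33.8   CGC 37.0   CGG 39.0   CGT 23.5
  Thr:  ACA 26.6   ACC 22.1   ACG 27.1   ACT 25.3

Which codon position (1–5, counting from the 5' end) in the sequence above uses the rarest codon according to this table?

1

Codon 1 AAT (Asn): 20.1 per 1000.
Codon 2 ACT (Thr): 25.3 per 1000.
Codon 3 GGC (Gly): 42.4 per 1000.
Codon 4 GAA (Glu): 43.4 per 1000.
Codon 5 CGG (Arg): 39.0 per 1000.
Lowest frequency is 20.1 at codon 1.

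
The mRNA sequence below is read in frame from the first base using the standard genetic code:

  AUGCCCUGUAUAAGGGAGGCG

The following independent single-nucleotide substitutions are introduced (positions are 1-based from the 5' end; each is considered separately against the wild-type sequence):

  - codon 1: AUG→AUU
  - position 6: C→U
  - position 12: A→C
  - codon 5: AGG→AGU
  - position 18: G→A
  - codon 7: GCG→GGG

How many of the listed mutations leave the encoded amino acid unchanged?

3

Codon 1: AUG (Met) → AUU (Ile) — missense.
Codon 2: CCC (Pro) → CCU (Pro) — synonymous.
Codon 4: AUA (Ile) → AUC (Ile) — synonymous.
Codon 5: AGG (Arg) → AGU (Ser) — missense.
Codon 6: GAG (Glu) → GAA (Glu) — synonymous.
Codon 7: GCG (Ala) → GGG (Gly) — missense.
Synonymous: 3 of 6.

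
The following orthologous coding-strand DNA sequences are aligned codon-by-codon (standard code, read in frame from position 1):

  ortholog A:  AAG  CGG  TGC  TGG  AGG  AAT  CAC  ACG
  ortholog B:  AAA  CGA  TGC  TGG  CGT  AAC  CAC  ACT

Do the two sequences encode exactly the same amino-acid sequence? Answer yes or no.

yes

Codon 1: AAG Lys / AAA Lys — synonymous.
Codon 2: CGG Arg / CGA Arg — synonymous.
Codon 3: TGC Cys / TGC Cys — identical.
Codon 4: TGG Trp / TGG Trp — identical.
Codon 5: AGG Arg / CGT Arg — synonymous.
Codon 6: AAT Asn / AAC Asn — synonymous.
Codon 7: CAC His / CAC His — identical.
Codon 8: ACG Thr / ACT Thr — synonymous.
Nonsynonymous differences: 0 → same protein.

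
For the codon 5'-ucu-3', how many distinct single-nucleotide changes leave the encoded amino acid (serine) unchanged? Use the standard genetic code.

Position 1: none → 0 synonymous.
Position 2: none → 0 synonymous.
Position 3: UCC, UCA, UCG → 3 synonymous.
Total: 0 + 0 + 3 = 3.

3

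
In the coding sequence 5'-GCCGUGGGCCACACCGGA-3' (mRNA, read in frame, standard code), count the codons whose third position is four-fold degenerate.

5

Codon 1 GCC (Ala): third position 4-fold.
Codon 2 GUG (Val): third position 4-fold.
Codon 3 GGC (Gly): third position 4-fold.
Codon 4 CAC (His): third position 2-fold.
Codon 5 ACC (Thr): third position 4-fold.
Codon 6 GGA (Gly): third position 4-fold.
Four-fold degenerate third positions: 5.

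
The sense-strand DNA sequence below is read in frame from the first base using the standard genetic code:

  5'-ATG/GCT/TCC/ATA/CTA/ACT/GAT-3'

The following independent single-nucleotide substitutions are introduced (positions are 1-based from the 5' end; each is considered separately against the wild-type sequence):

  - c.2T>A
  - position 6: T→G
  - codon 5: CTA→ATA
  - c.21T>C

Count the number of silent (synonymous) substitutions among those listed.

2

Codon 1: ATG (Met) → AAG (Lys) — missense.
Codon 2: GCT (Ala) → GCG (Ala) — synonymous.
Codon 5: CTA (Leu) → ATA (Ile) — missense.
Codon 7: GAT (Asp) → GAC (Asp) — synonymous.
Synonymous: 2 of 4.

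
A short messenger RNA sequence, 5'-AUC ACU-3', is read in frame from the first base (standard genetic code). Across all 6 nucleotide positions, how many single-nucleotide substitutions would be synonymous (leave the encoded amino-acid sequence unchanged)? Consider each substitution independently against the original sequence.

5

Codon 1 (AUC, Ile): 2 synonymous substitutions.
Codon 2 (ACU, Thr): 3 synonymous substitutions.
Total: 2 + 3 = 5.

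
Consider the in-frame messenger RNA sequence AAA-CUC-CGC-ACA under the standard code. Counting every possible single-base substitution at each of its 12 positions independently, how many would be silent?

Codon 1 (AAA, Lys): 1 synonymous substitution.
Codon 2 (CUC, Leu): 3 synonymous substitutions.
Codon 3 (CGC, Arg): 3 synonymous substitutions.
Codon 4 (ACA, Thr): 3 synonymous substitutions.
Total: 1 + 3 + 3 + 3 = 10.

10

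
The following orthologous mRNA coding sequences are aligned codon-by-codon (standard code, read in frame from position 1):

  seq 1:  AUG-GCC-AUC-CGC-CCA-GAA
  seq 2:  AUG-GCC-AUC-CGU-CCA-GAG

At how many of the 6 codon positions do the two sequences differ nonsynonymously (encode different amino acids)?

0

Codon 1: AUG Met / AUG Met — identical.
Codon 2: GCC Ala / GCC Ala — identical.
Codon 3: AUC Ile / AUC Ile — identical.
Codon 4: CGC Arg / CGU Arg — synonymous.
Codon 5: CCA Pro / CCA Pro — identical.
Codon 6: GAA Glu / GAG Glu — synonymous.
Nonsynonymous differences: 0.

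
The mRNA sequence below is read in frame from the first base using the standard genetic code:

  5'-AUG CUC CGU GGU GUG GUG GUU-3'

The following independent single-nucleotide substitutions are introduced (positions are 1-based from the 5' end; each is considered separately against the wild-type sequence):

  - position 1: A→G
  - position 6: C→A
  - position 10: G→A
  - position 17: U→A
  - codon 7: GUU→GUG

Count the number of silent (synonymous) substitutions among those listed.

2

Codon 1: AUG (Met) → GUG (Val) — missense.
Codon 2: CUC (Leu) → CUA (Leu) — synonymous.
Codon 4: GGU (Gly) → AGU (Ser) — missense.
Codon 6: GUG (Val) → GAG (Glu) — missense.
Codon 7: GUU (Val) → GUG (Val) — synonymous.
Synonymous: 2 of 5.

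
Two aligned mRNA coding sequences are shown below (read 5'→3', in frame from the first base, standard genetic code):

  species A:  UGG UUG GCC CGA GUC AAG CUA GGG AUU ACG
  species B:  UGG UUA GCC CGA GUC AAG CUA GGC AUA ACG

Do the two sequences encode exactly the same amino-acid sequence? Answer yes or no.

Codon 1: UGG Trp / UGG Trp — identical.
Codon 2: UUG Leu / UUA Leu — synonymous.
Codon 3: GCC Ala / GCC Ala — identical.
Codon 4: CGA Arg / CGA Arg — identical.
Codon 5: GUC Val / GUC Val — identical.
Codon 6: AAG Lys / AAG Lys — identical.
Codon 7: CUA Leu / CUA Leu — identical.
Codon 8: GGG Gly / GGC Gly — synonymous.
Codon 9: AUU Ile / AUA Ile — synonymous.
Codon 10: ACG Thr / ACG Thr — identical.
Nonsynonymous differences: 0 → same protein.

yes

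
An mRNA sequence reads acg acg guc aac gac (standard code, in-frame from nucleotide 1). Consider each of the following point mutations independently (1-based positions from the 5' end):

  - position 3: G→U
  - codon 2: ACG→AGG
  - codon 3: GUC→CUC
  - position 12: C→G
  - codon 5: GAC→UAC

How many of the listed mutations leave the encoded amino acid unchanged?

Codon 1: ACG (Thr) → ACU (Thr) — synonymous.
Codon 2: ACG (Thr) → AGG (Arg) — missense.
Codon 3: GUC (Val) → CUC (Leu) — missense.
Codon 4: AAC (Asn) → AAG (Lys) — missense.
Codon 5: GAC (Asp) → UAC (Tyr) — missense.
Synonymous: 1 of 5.

1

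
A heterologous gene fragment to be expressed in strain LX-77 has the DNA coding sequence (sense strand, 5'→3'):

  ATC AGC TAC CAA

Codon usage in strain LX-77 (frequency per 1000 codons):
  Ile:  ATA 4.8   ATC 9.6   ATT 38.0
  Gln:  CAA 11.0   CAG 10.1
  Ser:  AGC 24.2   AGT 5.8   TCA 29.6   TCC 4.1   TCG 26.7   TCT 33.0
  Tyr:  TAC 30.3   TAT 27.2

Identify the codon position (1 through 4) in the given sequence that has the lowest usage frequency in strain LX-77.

1

Codon 1 ATC (Ile): 9.6 per 1000.
Codon 2 AGC (Ser): 24.2 per 1000.
Codon 3 TAC (Tyr): 30.3 per 1000.
Codon 4 CAA (Gln): 11.0 per 1000.
Lowest frequency is 9.6 at codon 1.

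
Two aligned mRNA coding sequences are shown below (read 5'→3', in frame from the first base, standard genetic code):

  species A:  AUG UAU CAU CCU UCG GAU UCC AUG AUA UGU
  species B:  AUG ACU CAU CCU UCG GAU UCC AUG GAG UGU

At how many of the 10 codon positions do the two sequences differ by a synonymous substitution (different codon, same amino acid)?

Codon 1: AUG Met / AUG Met — identical.
Codon 2: UAU Tyr / ACU Thr — nonsynonymous.
Codon 3: CAU His / CAU His — identical.
Codon 4: CCU Pro / CCU Pro — identical.
Codon 5: UCG Ser / UCG Ser — identical.
Codon 6: GAU Asp / GAU Asp — identical.
Codon 7: UCC Ser / UCC Ser — identical.
Codon 8: AUG Met / AUG Met — identical.
Codon 9: AUA Ile / GAG Glu — nonsynonymous.
Codon 10: UGU Cys / UGU Cys — identical.
Synonymous differences: 0.

0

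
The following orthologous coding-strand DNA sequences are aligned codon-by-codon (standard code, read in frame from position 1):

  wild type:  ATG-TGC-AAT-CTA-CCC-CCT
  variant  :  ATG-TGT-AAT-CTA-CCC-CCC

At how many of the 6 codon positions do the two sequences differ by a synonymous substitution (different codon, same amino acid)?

2

Codon 1: ATG Met / ATG Met — identical.
Codon 2: TGC Cys / TGT Cys — synonymous.
Codon 3: AAT Asn / AAT Asn — identical.
Codon 4: CTA Leu / CTA Leu — identical.
Codon 5: CCC Pro / CCC Pro — identical.
Codon 6: CCT Pro / CCC Pro — synonymous.
Synonymous differences: 2.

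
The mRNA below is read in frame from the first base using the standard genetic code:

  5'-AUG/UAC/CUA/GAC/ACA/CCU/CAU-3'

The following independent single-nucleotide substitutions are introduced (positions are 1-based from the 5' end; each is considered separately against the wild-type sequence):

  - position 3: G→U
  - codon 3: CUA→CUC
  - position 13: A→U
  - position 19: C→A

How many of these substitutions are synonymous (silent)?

1

Codon 1: AUG (Met) → AUU (Ile) — missense.
Codon 3: CUA (Leu) → CUC (Leu) — synonymous.
Codon 5: ACA (Thr) → UCA (Ser) — missense.
Codon 7: CAU (His) → AAU (Asn) — missense.
Synonymous: 1 of 4.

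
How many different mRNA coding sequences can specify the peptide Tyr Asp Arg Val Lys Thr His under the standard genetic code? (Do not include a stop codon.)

1536

Tyr: 2 codons.
Asp: 2 codons.
Arg: 6 codons.
Val: 4 codons.
Lys: 2 codons.
Thr: 4 codons.
His: 2 codons.
2 × 2 × 6 × 4 × 2 × 4 × 2 = 1536.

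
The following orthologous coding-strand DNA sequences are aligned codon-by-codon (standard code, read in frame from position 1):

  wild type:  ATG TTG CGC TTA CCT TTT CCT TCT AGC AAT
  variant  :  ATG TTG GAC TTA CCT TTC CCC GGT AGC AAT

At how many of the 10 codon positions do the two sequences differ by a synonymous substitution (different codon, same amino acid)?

Codon 1: ATG Met / ATG Met — identical.
Codon 2: TTG Leu / TTG Leu — identical.
Codon 3: CGC Arg / GAC Asp — nonsynonymous.
Codon 4: TTA Leu / TTA Leu — identical.
Codon 5: CCT Pro / CCT Pro — identical.
Codon 6: TTT Phe / TTC Phe — synonymous.
Codon 7: CCT Pro / CCC Pro — synonymous.
Codon 8: TCT Ser / GGT Gly — nonsynonymous.
Codon 9: AGC Ser / AGC Ser — identical.
Codon 10: AAT Asn / AAT Asn — identical.
Synonymous differences: 2.

2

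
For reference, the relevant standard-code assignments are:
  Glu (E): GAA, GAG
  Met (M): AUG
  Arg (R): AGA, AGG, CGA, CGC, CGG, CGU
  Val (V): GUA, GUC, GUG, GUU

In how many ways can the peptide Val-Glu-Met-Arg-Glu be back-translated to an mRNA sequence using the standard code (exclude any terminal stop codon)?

Val: 4 codons.
Glu: 2 codons.
Met: 1 codon.
Arg: 6 codons.
Glu: 2 codons.
4 × 2 × 1 × 6 × 2 = 96.

96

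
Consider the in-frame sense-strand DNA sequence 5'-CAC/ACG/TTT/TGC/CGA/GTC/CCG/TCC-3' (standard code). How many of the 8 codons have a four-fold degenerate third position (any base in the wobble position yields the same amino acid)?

5

Codon 1 CAC (His): third position 2-fold.
Codon 2 ACG (Thr): third position 4-fold.
Codon 3 TTT (Phe): third position 2-fold.
Codon 4 TGC (Cys): third position 2-fold.
Codon 5 CGA (Arg): third position 4-fold.
Codon 6 GTC (Val): third position 4-fold.
Codon 7 CCG (Pro): third position 4-fold.
Codon 8 TCC (Ser): third position 4-fold.
Four-fold degenerate third positions: 5.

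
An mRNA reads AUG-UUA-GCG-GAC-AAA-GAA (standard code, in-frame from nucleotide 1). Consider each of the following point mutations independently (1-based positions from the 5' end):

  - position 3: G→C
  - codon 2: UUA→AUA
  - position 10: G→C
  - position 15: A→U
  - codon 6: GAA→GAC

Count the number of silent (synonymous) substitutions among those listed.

0

Codon 1: AUG (Met) → AUC (Ile) — missense.
Codon 2: UUA (Leu) → AUA (Ile) — missense.
Codon 4: GAC (Asp) → CAC (His) — missense.
Codon 5: AAA (Lys) → AAU (Asn) — missense.
Codon 6: GAA (Glu) → GAC (Asp) — missense.
Synonymous: 0 of 5.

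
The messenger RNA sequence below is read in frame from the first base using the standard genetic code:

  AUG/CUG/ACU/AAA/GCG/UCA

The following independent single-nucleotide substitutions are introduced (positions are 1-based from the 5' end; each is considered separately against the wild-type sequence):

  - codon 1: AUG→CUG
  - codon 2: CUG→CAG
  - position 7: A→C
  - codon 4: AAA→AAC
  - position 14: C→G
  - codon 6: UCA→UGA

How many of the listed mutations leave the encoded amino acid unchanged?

Codon 1: AUG (Met) → CUG (Leu) — missense.
Codon 2: CUG (Leu) → CAG (Gln) — missense.
Codon 3: ACU (Thr) → CCU (Pro) — missense.
Codon 4: AAA (Lys) → AAC (Asn) — missense.
Codon 5: GCG (Ala) → GGG (Gly) — missense.
Codon 6: UCA (Ser) → UGA (Stop) — nonsense.
Synonymous: 0 of 6.

0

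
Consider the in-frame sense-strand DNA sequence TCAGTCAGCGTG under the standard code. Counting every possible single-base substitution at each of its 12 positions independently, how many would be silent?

10

Codon 1 (TCA, Ser): 3 synonymous substitutions.
Codon 2 (GTC, Val): 3 synonymous substitutions.
Codon 3 (AGC, Ser): 1 synonymous substitution.
Codon 4 (GTG, Val): 3 synonymous substitutions.
Total: 3 + 3 + 1 + 3 = 10.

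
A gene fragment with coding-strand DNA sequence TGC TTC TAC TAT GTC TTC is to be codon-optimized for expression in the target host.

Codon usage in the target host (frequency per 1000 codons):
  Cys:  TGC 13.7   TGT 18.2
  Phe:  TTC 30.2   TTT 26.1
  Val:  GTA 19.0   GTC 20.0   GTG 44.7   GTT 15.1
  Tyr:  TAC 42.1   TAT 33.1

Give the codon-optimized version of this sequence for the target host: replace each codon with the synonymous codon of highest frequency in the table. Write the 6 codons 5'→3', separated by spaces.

Codon 1 (Cys): best is TGT at 18.2.
Codon 2 (Phe): best is TTC at 30.2.
Codon 3 (Tyr): best is TAC at 42.1.
Codon 4 (Tyr): best is TAC at 42.1.
Codon 5 (Val): best is GTG at 44.7.
Codon 6 (Phe): best is TTC at 30.2.

TGT TTC TAC TAC GTG TTC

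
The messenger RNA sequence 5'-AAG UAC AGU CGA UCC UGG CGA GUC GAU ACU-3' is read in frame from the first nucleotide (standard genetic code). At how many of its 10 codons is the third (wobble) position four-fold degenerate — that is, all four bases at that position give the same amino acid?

5

Codon 1 AAG (Lys): third position 2-fold.
Codon 2 UAC (Tyr): third position 2-fold.
Codon 3 AGU (Ser): third position 2-fold.
Codon 4 CGA (Arg): third position 4-fold.
Codon 5 UCC (Ser): third position 4-fold.
Codon 6 UGG (Trp): third position 1-fold.
Codon 7 CGA (Arg): third position 4-fold.
Codon 8 GUC (Val): third position 4-fold.
Codon 9 GAU (Asp): third position 2-fold.
Codon 10 ACU (Thr): third position 4-fold.
Four-fold degenerate third positions: 5.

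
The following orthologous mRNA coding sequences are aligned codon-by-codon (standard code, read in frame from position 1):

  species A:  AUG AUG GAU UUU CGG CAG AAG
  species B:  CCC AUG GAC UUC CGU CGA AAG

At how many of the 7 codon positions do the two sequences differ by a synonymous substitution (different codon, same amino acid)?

3

Codon 1: AUG Met / CCC Pro — nonsynonymous.
Codon 2: AUG Met / AUG Met — identical.
Codon 3: GAU Asp / GAC Asp — synonymous.
Codon 4: UUU Phe / UUC Phe — synonymous.
Codon 5: CGG Arg / CGU Arg — synonymous.
Codon 6: CAG Gln / CGA Arg — nonsynonymous.
Codon 7: AAG Lys / AAG Lys — identical.
Synonymous differences: 3.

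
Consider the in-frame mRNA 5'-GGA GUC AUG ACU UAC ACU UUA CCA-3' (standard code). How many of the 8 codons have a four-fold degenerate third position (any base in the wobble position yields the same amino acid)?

5

Codon 1 GGA (Gly): third position 4-fold.
Codon 2 GUC (Val): third position 4-fold.
Codon 3 AUG (Met): third position 1-fold.
Codon 4 ACU (Thr): third position 4-fold.
Codon 5 UAC (Tyr): third position 2-fold.
Codon 6 ACU (Thr): third position 4-fold.
Codon 7 UUA (Leu): third position 2-fold.
Codon 8 CCA (Pro): third position 4-fold.
Four-fold degenerate third positions: 5.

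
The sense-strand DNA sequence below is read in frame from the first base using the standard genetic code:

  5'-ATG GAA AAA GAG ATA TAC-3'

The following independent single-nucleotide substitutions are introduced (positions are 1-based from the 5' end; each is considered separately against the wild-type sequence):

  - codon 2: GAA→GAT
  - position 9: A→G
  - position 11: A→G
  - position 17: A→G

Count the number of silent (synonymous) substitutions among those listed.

Codon 2: GAA (Glu) → GAT (Asp) — missense.
Codon 3: AAA (Lys) → AAG (Lys) — synonymous.
Codon 4: GAG (Glu) → GGG (Gly) — missense.
Codon 6: TAC (Tyr) → TGC (Cys) — missense.
Synonymous: 1 of 4.

1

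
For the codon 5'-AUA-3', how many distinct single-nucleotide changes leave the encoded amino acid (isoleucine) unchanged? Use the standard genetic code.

2

Position 1: none → 0 synonymous.
Position 2: none → 0 synonymous.
Position 3: AUU, AUC → 2 synonymous.
Total: 0 + 0 + 2 = 2.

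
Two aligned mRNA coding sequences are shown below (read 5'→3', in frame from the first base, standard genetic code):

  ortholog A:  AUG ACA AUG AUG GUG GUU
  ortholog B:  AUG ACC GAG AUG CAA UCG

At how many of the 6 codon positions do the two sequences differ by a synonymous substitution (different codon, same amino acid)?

Codon 1: AUG Met / AUG Met — identical.
Codon 2: ACA Thr / ACC Thr — synonymous.
Codon 3: AUG Met / GAG Glu — nonsynonymous.
Codon 4: AUG Met / AUG Met — identical.
Codon 5: GUG Val / CAA Gln — nonsynonymous.
Codon 6: GUU Val / UCG Ser — nonsynonymous.
Synonymous differences: 1.

1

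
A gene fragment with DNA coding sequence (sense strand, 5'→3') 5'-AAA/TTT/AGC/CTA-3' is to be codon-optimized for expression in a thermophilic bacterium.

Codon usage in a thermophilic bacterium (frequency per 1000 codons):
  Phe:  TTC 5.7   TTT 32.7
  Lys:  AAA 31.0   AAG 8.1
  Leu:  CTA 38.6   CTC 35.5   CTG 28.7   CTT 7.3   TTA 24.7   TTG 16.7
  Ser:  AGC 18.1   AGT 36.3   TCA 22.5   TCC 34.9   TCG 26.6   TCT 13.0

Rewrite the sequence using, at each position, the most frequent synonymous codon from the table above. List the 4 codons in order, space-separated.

AAA TTT AGT CTA

Codon 1 (Lys): best is AAA at 31.0.
Codon 2 (Phe): best is TTT at 32.7.
Codon 3 (Ser): best is AGT at 36.3.
Codon 4 (Leu): best is CTA at 38.6.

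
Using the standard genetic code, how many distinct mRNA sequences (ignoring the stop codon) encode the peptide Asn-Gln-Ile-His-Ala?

Asn: 2 codons.
Gln: 2 codons.
Ile: 3 codons.
His: 2 codons.
Ala: 4 codons.
2 × 2 × 3 × 2 × 4 = 96.

96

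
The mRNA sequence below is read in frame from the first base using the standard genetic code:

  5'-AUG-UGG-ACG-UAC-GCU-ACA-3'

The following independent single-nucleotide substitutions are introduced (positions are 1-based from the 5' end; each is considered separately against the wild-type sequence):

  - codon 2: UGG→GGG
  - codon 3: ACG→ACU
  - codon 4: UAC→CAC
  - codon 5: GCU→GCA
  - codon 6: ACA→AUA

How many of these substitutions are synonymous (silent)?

Codon 2: UGG (Trp) → GGG (Gly) — missense.
Codon 3: ACG (Thr) → ACU (Thr) — synonymous.
Codon 4: UAC (Tyr) → CAC (His) — missense.
Codon 5: GCU (Ala) → GCA (Ala) — synonymous.
Codon 6: ACA (Thr) → AUA (Ile) — missense.
Synonymous: 2 of 5.

2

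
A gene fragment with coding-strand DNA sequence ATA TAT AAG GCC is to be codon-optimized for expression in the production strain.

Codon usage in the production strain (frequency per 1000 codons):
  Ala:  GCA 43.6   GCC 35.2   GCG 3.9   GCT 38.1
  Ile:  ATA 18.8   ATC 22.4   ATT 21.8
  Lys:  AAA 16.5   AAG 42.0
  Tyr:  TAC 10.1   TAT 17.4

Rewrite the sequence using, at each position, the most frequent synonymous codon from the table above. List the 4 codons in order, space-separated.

ATC TAT AAG GCA

Codon 1 (Ile): best is ATC at 22.4.
Codon 2 (Tyr): best is TAT at 17.4.
Codon 3 (Lys): best is AAG at 42.0.
Codon 4 (Ala): best is GCA at 43.6.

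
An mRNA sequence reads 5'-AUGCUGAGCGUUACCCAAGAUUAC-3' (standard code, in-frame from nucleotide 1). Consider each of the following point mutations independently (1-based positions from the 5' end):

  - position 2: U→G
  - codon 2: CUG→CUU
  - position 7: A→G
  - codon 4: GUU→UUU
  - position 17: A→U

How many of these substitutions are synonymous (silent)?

Codon 1: AUG (Met) → AGG (Arg) — missense.
Codon 2: CUG (Leu) → CUU (Leu) — synonymous.
Codon 3: AGC (Ser) → GGC (Gly) — missense.
Codon 4: GUU (Val) → UUU (Phe) — missense.
Codon 6: CAA (Gln) → CUA (Leu) — missense.
Synonymous: 1 of 5.

1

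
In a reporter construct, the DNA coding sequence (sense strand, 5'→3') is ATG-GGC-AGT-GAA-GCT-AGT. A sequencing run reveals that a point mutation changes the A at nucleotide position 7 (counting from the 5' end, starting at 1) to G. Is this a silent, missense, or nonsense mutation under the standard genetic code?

missense

Position 7 falls in codon 3: AGT → Ser.
After the substitution the codon is GGT → Gly.
Ser ≠ Gly, so this is a missense mutation.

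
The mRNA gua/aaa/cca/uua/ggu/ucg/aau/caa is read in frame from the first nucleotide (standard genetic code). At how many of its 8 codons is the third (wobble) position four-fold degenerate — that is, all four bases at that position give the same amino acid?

Codon 1 GUA (Val): third position 4-fold.
Codon 2 AAA (Lys): third position 2-fold.
Codon 3 CCA (Pro): third position 4-fold.
Codon 4 UUA (Leu): third position 2-fold.
Codon 5 GGU (Gly): third position 4-fold.
Codon 6 UCG (Ser): third position 4-fold.
Codon 7 AAU (Asn): third position 2-fold.
Codon 8 CAA (Gln): third position 2-fold.
Four-fold degenerate third positions: 4.

4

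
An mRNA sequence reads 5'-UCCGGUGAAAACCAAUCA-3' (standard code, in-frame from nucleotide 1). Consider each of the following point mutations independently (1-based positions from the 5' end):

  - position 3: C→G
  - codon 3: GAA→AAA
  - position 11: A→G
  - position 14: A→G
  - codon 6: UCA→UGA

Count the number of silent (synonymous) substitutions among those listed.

Codon 1: UCC (Ser) → UCG (Ser) — synonymous.
Codon 3: GAA (Glu) → AAA (Lys) — missense.
Codon 4: AAC (Asn) → AGC (Ser) — missense.
Codon 5: CAA (Gln) → CGA (Arg) — missense.
Codon 6: UCA (Ser) → UGA (Stop) — nonsense.
Synonymous: 1 of 5.

1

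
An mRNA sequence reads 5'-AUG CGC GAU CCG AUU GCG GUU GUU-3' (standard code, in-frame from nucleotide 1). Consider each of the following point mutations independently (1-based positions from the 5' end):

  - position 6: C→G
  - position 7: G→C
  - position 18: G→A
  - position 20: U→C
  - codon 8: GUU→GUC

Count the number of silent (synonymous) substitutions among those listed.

3

Codon 2: CGC (Arg) → CGG (Arg) — synonymous.
Codon 3: GAU (Asp) → CAU (His) — missense.
Codon 6: GCG (Ala) → GCA (Ala) — synonymous.
Codon 7: GUU (Val) → GCU (Ala) — missense.
Codon 8: GUU (Val) → GUC (Val) — synonymous.
Synonymous: 3 of 5.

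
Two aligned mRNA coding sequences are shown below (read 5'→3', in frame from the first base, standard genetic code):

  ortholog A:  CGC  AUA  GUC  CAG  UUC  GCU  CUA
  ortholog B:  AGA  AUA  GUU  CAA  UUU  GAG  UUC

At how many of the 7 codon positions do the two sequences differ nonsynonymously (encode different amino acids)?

Codon 1: CGC Arg / AGA Arg — synonymous.
Codon 2: AUA Ile / AUA Ile — identical.
Codon 3: GUC Val / GUU Val — synonymous.
Codon 4: CAG Gln / CAA Gln — synonymous.
Codon 5: UUC Phe / UUU Phe — synonymous.
Codon 6: GCU Ala / GAG Glu — nonsynonymous.
Codon 7: CUA Leu / UUC Phe — nonsynonymous.
Nonsynonymous differences: 2.

2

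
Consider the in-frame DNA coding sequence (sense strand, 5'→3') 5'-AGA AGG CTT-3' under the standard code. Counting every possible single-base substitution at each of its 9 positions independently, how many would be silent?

7

Codon 1 (AGA, Arg): 2 synonymous substitutions.
Codon 2 (AGG, Arg): 2 synonymous substitutions.
Codon 3 (CTT, Leu): 3 synonymous substitutions.
Total: 2 + 2 + 3 = 7.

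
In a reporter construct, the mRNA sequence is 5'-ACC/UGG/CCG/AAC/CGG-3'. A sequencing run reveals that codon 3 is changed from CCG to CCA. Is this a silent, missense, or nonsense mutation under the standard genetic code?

silent

Position 9 falls in codon 3: CCG → Pro.
After the substitution the codon is CCA → Pro.
Both encode Pro, so the change is synonymous.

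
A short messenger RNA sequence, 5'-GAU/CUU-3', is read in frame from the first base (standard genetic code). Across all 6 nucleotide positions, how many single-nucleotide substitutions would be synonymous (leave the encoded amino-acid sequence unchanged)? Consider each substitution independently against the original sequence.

4

Codon 1 (GAU, Asp): 1 synonymous substitution.
Codon 2 (CUU, Leu): 3 synonymous substitutions.
Total: 1 + 3 = 4.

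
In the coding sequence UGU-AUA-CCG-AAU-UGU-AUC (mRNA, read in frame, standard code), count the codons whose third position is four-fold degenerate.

Codon 1 UGU (Cys): third position 2-fold.
Codon 2 AUA (Ile): third position 3-fold.
Codon 3 CCG (Pro): third position 4-fold.
Codon 4 AAU (Asn): third position 2-fold.
Codon 5 UGU (Cys): third position 2-fold.
Codon 6 AUC (Ile): third position 3-fold.
Four-fold degenerate third positions: 1.

1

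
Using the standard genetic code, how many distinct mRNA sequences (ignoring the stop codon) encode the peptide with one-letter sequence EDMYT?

Glu: 2 codons.
Asp: 2 codons.
Met: 1 codon.
Tyr: 2 codons.
Thr: 4 codons.
2 × 2 × 1 × 2 × 4 = 32.

32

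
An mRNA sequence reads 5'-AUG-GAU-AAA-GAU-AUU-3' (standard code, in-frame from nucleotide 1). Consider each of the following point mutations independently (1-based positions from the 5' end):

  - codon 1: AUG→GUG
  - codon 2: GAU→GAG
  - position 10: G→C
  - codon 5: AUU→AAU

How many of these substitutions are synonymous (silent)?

Codon 1: AUG (Met) → GUG (Val) — missense.
Codon 2: GAU (Asp) → GAG (Glu) — missense.
Codon 4: GAU (Asp) → CAU (His) — missense.
Codon 5: AUU (Ile) → AAU (Asn) — missense.
Synonymous: 0 of 4.

0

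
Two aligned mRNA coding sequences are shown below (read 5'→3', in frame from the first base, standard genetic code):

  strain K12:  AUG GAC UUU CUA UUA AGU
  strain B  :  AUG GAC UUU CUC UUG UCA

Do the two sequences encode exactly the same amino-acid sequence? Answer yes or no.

Codon 1: AUG Met / AUG Met — identical.
Codon 2: GAC Asp / GAC Asp — identical.
Codon 3: UUU Phe / UUU Phe — identical.
Codon 4: CUA Leu / CUC Leu — synonymous.
Codon 5: UUA Leu / UUG Leu — synonymous.
Codon 6: AGU Ser / UCA Ser — synonymous.
Nonsynonymous differences: 0 → same protein.

yes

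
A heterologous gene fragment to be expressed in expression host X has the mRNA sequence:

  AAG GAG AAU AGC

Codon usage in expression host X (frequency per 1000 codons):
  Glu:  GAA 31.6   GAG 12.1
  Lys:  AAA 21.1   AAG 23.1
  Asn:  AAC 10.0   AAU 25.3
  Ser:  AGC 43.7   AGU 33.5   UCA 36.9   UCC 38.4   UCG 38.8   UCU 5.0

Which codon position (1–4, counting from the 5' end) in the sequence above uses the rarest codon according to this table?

Codon 1 AAG (Lys): 23.1 per 1000.
Codon 2 GAG (Glu): 12.1 per 1000.
Codon 3 AAU (Asn): 25.3 per 1000.
Codon 4 AGC (Ser): 43.7 per 1000.
Lowest frequency is 12.1 at codon 2.

2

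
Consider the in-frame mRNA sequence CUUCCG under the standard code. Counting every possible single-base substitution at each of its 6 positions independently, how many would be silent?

6

Codon 1 (CUU, Leu): 3 synonymous substitutions.
Codon 2 (CCG, Pro): 3 synonymous substitutions.
Total: 3 + 3 = 6.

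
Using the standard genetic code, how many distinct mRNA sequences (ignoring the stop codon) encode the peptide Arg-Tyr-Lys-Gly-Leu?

Arg: 6 codons.
Tyr: 2 codons.
Lys: 2 codons.
Gly: 4 codons.
Leu: 6 codons.
6 × 2 × 2 × 4 × 6 = 576.

576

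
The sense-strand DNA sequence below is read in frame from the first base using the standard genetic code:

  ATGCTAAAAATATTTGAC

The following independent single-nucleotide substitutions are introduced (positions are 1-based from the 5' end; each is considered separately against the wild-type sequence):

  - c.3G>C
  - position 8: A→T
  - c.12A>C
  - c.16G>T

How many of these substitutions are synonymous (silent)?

1

Codon 1: ATG (Met) → ATC (Ile) — missense.
Codon 3: AAA (Lys) → ATA (Ile) — missense.
Codon 4: ATA (Ile) → ATC (Ile) — synonymous.
Codon 6: GAC (Asp) → TAC (Tyr) — missense.
Synonymous: 1 of 4.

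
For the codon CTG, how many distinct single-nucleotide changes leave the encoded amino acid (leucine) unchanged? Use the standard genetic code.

Position 1: TTG → 1 synonymous.
Position 2: none → 0 synonymous.
Position 3: CTT, CTC, CTA → 3 synonymous.
Total: 1 + 0 + 3 = 4.

4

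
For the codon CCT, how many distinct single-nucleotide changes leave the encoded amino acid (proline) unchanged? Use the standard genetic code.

Position 1: none → 0 synonymous.
Position 2: none → 0 synonymous.
Position 3: CCC, CCA, CCG → 3 synonymous.
Total: 0 + 0 + 3 = 3.

3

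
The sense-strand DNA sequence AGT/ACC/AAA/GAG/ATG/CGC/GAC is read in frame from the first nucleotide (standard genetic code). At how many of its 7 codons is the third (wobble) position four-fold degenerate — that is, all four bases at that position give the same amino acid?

Codon 1 AGT (Ser): third position 2-fold.
Codon 2 ACC (Thr): third position 4-fold.
Codon 3 AAA (Lys): third position 2-fold.
Codon 4 GAG (Glu): third position 2-fold.
Codon 5 ATG (Met): third position 1-fold.
Codon 6 CGC (Arg): third position 4-fold.
Codon 7 GAC (Asp): third position 2-fold.
Four-fold degenerate third positions: 2.

2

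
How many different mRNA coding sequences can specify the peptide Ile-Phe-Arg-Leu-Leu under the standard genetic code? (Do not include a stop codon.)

Ile: 3 codons.
Phe: 2 codons.
Arg: 6 codons.
Leu: 6 codons.
Leu: 6 codons.
3 × 2 × 6 × 6 × 6 = 1296.

1296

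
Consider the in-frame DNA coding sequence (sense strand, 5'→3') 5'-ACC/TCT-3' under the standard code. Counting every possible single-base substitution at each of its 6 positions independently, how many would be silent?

Codon 1 (ACC, Thr): 3 synonymous substitutions.
Codon 2 (TCT, Ser): 3 synonymous substitutions.
Total: 3 + 3 = 6.

6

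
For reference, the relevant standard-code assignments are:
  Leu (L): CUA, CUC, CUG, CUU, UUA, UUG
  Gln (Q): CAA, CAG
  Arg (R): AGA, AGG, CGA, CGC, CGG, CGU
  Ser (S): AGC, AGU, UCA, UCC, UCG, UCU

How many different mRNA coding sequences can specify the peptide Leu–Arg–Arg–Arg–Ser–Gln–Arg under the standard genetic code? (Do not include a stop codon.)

Leu: 6 codons.
Arg: 6 codons.
Arg: 6 codons.
Arg: 6 codons.
Ser: 6 codons.
Gln: 2 codons.
Arg: 6 codons.
6 × 6 × 6 × 6 × 6 × 2 × 6 = 93312.

93312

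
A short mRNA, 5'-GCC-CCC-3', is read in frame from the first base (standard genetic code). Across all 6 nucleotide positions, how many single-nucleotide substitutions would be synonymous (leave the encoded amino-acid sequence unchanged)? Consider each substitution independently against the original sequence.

6

Codon 1 (GCC, Ala): 3 synonymous substitutions.
Codon 2 (CCC, Pro): 3 synonymous substitutions.
Total: 3 + 3 = 6.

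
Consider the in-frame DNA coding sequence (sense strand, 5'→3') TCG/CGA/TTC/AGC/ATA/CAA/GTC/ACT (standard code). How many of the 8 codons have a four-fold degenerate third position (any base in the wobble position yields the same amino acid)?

Codon 1 TCG (Ser): third position 4-fold.
Codon 2 CGA (Arg): third position 4-fold.
Codon 3 TTC (Phe): third position 2-fold.
Codon 4 AGC (Ser): third position 2-fold.
Codon 5 ATA (Ile): third position 3-fold.
Codon 6 CAA (Gln): third position 2-fold.
Codon 7 GTC (Val): third position 4-fold.
Codon 8 ACT (Thr): third position 4-fold.
Four-fold degenerate third positions: 4.

4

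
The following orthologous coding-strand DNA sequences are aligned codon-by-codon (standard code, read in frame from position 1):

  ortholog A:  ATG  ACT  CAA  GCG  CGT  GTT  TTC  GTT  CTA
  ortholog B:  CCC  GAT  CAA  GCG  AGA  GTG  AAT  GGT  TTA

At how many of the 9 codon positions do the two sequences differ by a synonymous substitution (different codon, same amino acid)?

Codon 1: ATG Met / CCC Pro — nonsynonymous.
Codon 2: ACT Thr / GAT Asp — nonsynonymous.
Codon 3: CAA Gln / CAA Gln — identical.
Codon 4: GCG Ala / GCG Ala — identical.
Codon 5: CGT Arg / AGA Arg — synonymous.
Codon 6: GTT Val / GTG Val — synonymous.
Codon 7: TTC Phe / AAT Asn — nonsynonymous.
Codon 8: GTT Val / GGT Gly — nonsynonymous.
Codon 9: CTA Leu / TTA Leu — synonymous.
Synonymous differences: 3.

3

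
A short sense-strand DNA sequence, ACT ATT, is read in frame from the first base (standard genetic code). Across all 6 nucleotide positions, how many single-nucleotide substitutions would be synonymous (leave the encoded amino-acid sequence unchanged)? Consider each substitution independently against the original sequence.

5

Codon 1 (ACT, Thr): 3 synonymous substitutions.
Codon 2 (ATT, Ile): 2 synonymous substitutions.
Total: 3 + 2 = 5.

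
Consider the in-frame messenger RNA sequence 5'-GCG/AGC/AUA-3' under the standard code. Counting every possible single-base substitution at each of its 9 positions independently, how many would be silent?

Codon 1 (GCG, Ala): 3 synonymous substitutions.
Codon 2 (AGC, Ser): 1 synonymous substitution.
Codon 3 (AUA, Ile): 2 synonymous substitutions.
Total: 3 + 1 + 2 = 6.

6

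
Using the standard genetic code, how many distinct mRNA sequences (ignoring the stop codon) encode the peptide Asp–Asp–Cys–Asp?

16

Asp: 2 codons.
Asp: 2 codons.
Cys: 2 codons.
Asp: 2 codons.
2 × 2 × 2 × 2 = 16.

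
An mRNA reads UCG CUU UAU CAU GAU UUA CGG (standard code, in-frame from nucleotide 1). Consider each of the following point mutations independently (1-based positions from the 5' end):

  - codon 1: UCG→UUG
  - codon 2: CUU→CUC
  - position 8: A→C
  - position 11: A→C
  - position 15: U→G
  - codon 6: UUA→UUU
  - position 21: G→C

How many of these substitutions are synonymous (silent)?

2

Codon 1: UCG (Ser) → UUG (Leu) — missense.
Codon 2: CUU (Leu) → CUC (Leu) — synonymous.
Codon 3: UAU (Tyr) → UCU (Ser) — missense.
Codon 4: CAU (His) → CCU (Pro) — missense.
Codon 5: GAU (Asp) → GAG (Glu) — missense.
Codon 6: UUA (Leu) → UUU (Phe) — missense.
Codon 7: CGG (Arg) → CGC (Arg) — synonymous.
Synonymous: 2 of 7.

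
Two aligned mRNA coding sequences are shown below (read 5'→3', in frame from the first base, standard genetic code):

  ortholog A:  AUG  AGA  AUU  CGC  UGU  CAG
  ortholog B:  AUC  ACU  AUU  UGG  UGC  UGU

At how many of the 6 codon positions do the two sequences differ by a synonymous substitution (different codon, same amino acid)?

Codon 1: AUG Met / AUC Ile — nonsynonymous.
Codon 2: AGA Arg / ACU Thr — nonsynonymous.
Codon 3: AUU Ile / AUU Ile — identical.
Codon 4: CGC Arg / UGG Trp — nonsynonymous.
Codon 5: UGU Cys / UGC Cys — synonymous.
Codon 6: CAG Gln / UGU Cys — nonsynonymous.
Synonymous differences: 1.

1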